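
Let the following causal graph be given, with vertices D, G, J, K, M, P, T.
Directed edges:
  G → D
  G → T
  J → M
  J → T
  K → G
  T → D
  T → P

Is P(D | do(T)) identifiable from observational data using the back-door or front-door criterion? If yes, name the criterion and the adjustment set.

desc(T)\{T}={D,P}; candidates ⊆ {G,J,K,M}.
size 0: {}; under {} T still reaches {D,G,J,K,M} ∋ D.
{G}: T⊥D given {G} in G with T→· removed — back-door holds.
P(D|do(T)) = Σ_{G} P(D|T,G)·P(G).

P(D|do(T)): backdoor, adjust for {G}.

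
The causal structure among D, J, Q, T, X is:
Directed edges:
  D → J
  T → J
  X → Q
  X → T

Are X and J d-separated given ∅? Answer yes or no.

No — X and J are d-connected given ∅.

Bayes-Ball from X | ∅ reaches {J,Q,T}.
J ∈ reach(X|∅) ⇒ X ⊥̸ J | ∅.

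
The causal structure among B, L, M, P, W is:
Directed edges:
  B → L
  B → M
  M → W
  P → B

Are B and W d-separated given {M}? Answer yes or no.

Yes — B ⊥ W | {M}.

Bayes-Ball from B | {M} reaches {L,P}.
W ∉ reach(B|{M}) ⇒ B ⊥ W | {M}.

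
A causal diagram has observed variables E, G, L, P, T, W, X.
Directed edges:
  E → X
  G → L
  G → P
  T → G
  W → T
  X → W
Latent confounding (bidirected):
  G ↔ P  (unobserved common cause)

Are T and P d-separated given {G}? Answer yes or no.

No — T and P are d-connected given {G}.

Bayes-Ball from T | {G} reaches {E,P,W,X}.
P ∈ reach(T|{G}) ⇒ T ⊥̸ P | {G}.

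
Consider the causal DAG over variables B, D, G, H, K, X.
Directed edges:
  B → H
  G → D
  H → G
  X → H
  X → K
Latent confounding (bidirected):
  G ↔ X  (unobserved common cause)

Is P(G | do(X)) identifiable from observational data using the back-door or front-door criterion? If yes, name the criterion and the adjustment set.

P(G|do(X)): frontdoor, adjust for {H}.

desc(X)\{X}={D,G,H,K}; candidates ⊆ {B}.
X↔G: latent back-door arc(s) into X.
size 0: {}; under {} X still reaches {D,G} ∋ G.
size 1: {B}; under {B} X still reaches {D,G} ∋ G.
X↔G cannot be blocked by any observed set — no back-door set.
{H}: (i) intercepts every directed X→G path; (ii) no back-door X→{H}; (iii) {X} blocks every back-door {H}→G. Front-door holds.
P(G|do(X)) = Σ_{H} P(H|X) Σ_{X'} P(G|H,X')P(X').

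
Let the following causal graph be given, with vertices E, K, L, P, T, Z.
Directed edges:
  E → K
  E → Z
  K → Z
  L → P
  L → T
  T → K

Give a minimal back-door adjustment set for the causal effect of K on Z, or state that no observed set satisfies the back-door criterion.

desc(K)\{K}={Z}; candidates ⊆ {E,L,P,T}.
size 0: {}; under {} K still reaches {E,L,P,T,Z} ∋ Z.
{E}: K⊥Z given {E} in G with K→· removed — back-door holds.

K→Z: minimal back-door set {E}.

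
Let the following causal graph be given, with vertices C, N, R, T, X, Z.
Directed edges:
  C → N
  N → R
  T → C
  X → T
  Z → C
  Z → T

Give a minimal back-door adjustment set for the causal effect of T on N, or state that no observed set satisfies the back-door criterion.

T→N: minimal back-door set {Z}.

desc(T)\{T}={C,N,R}; candidates ⊆ {X,Z}.
size 0: {}; under {} T still reaches {C,N,R,X,Z} ∋ N.
{Z}: T⊥N given {Z} in G with T→· removed — back-door holds.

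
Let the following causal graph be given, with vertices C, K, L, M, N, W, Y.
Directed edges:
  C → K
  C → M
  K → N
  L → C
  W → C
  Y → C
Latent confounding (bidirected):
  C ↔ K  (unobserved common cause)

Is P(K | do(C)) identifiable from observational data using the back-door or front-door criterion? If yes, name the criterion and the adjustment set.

P(K|do(C)): not identifiable (no BD/FD set).

desc(C)\{C}={K,M,N}; candidates ⊆ {L,W,Y}.
C↔K: latent back-door arc(s) into C.
size 0: {}; under {} C still reaches {K,L,N,W,Y} ∋ K.
size 1: {L}, {W}, {Y}; under {L} C still reaches {K,N,W,Y} ∋ K.
size 2: {L,W}, {L,Y}, {W,Y}; under {L,W} C still reaches {K,N,Y} ∋ K.
C↔K cannot be blocked by any observed set — no back-door set.
No mediator lies on a directed C→…→K path.
Neither criterion identifies P(K|do(C)) in this graph.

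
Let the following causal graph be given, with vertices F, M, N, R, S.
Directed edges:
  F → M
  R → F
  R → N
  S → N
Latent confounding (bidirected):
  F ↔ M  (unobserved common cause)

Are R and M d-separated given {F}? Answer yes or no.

Bayes-Ball from R | {F} reaches {M,N}.
M ∈ reach(R|{F}) ⇒ R ⊥̸ M | {F}.

No — R and M are d-connected given {F}.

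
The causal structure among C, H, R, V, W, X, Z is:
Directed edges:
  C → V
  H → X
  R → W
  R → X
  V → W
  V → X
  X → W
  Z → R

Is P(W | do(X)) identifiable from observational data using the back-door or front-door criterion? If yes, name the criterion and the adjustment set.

desc(X)\{X}={W}; candidates ⊆ {C,H,R,V,Z}.
size 0: {}; under {} X still reaches {C,H,R,V,W,Z} ∋ W.
size 1: {C}, {H}, {R} …(+2); under {C} X still reaches {H,R,V,W,Z} ∋ W.
{R,V}: X⊥W given {R,V} in G with X→· removed — back-door holds.
P(W|do(X)) = Σ_{R,V} P(W|X,R,V)·P(R,V).

P(W|do(X)): backdoor, adjust for {R, V}.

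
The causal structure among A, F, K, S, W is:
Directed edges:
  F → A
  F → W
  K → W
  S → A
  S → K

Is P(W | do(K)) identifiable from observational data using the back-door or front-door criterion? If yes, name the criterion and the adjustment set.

desc(K)\{K}={W}; candidates ⊆ {A,F,S}.
∅: K⊥W given ∅ in G with K→· removed — back-door holds.
P(W|do(K)) = P(W|K) — no adjustment needed.

P(W|do(K)): backdoor, adjust for ∅.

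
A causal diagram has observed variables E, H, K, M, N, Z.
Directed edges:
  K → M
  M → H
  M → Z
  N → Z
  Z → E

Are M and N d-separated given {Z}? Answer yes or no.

No — M and N are d-connected given {Z}.

Bayes-Ball from M | {Z} reaches {H,K,N}.
N ∈ reach(M|{Z}) ⇒ M ⊥̸ N | {Z}.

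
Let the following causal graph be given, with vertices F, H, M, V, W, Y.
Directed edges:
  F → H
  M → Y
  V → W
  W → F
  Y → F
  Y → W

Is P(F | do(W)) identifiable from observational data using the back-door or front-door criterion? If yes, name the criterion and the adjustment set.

P(F|do(W)): backdoor, adjust for {Y}.

desc(W)\{W}={F,H}; candidates ⊆ {M,V,Y}.
size 0: {}; under {} W still reaches {F,H,M,V,Y} ∋ F.
{Y}: W⊥F given {Y} in G with W→· removed — back-door holds.
P(F|do(W)) = Σ_{Y} P(F|W,Y)·P(Y).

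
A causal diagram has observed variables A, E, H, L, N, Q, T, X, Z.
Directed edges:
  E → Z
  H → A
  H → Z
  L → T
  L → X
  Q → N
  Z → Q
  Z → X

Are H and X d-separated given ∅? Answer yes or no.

No — H and X are d-connected given ∅.

Bayes-Ball from H | ∅ reaches {A,N,Q,X,Z}.
X ∈ reach(H|∅) ⇒ H ⊥̸ X | ∅.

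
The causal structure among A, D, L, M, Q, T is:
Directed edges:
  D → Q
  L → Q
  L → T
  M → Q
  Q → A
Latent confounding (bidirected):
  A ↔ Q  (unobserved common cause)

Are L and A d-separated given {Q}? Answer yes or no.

Bayes-Ball from L | {Q} reaches {A,D,M,T}.
A ∈ reach(L|{Q}) ⇒ L ⊥̸ A | {Q}.

No — L and A are d-connected given {Q}.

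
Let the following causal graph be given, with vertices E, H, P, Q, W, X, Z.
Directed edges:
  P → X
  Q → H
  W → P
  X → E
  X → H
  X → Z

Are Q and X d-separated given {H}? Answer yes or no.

Bayes-Ball from Q | {H} reaches {E,P,W,X,Z}.
X ∈ reach(Q|{H}) ⇒ Q ⊥̸ X | {H}.

No — Q and X are d-connected given {H}.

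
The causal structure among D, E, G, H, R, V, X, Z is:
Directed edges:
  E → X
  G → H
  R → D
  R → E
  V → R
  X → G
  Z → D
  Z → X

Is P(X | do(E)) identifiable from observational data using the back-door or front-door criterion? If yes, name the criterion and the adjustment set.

P(X|do(E)): backdoor, adjust for ∅.

desc(E)\{E}={G,H,X}; candidates ⊆ {D,R,V,Z}.
∅: E⊥X given ∅ in G with E→· removed — back-door holds.
P(X|do(E)) = P(X|E) — no adjustment needed.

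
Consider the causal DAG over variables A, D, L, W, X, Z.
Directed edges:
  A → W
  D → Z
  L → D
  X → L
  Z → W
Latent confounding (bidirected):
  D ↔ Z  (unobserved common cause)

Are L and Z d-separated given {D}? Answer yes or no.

Bayes-Ball from L | {D} reaches {W,X,Z}.
Z ∈ reach(L|{D}) ⇒ L ⊥̸ Z | {D}.

No — L and Z are d-connected given {D}.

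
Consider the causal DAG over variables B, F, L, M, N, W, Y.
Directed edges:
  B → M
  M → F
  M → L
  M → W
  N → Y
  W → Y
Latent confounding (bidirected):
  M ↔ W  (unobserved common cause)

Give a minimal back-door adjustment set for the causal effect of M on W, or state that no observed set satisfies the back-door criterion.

desc(M)\{M}={F,L,W,Y}; candidates ⊆ {B,N}.
M↔W: latent back-door arc(s) into M.
size 0: {}; under {} M still reaches {B,W,Y} ∋ W.
size 1: {B}, {N}; under {B} M still reaches {W,Y} ∋ W.
size 2: {B,N}; under {B,N} M still reaches {W,Y} ∋ W.
M↔W cannot be blocked by any observed set — no back-door set.

M→W: no observed back-door set.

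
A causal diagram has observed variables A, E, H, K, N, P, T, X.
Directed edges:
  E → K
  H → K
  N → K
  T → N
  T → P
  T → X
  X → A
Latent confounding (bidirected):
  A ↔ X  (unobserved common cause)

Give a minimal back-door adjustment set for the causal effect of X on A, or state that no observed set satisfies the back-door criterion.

X→A: no observed back-door set.

desc(X)\{X}={A}; candidates ⊆ {E,H,K,N,P,T}.
X↔A: latent back-door arc(s) into X.
size 0: {}; under {} X still reaches {A,K,N,P,T} ∋ A.
size 1: {E}, {H}, {K} …(+3); under {E} X still reaches {A,K,N,P,T} ∋ A.
size 2: {E,H}, {E,K}, {E,N} …(+12); under {E,H} X still reaches {A,K,N,P,T} ∋ A.
X↔A cannot be blocked by any observed set — no back-door set.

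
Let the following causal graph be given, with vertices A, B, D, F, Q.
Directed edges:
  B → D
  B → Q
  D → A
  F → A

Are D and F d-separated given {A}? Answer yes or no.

No — D and F are d-connected given {A}.

Bayes-Ball from D | {A} reaches {B,F,Q}.
F ∈ reach(D|{A}) ⇒ D ⊥̸ F | {A}.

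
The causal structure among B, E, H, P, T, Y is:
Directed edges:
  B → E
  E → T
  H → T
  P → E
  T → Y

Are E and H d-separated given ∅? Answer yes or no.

Yes — E ⊥ H | ∅.

Bayes-Ball from E | ∅ reaches {B,P,T,Y}.
H ∉ reach(E|∅) ⇒ E ⊥ H | ∅.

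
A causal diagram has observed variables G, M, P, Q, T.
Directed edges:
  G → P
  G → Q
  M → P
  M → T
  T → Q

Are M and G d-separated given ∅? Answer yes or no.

Yes — M ⊥ G | ∅.

Bayes-Ball from M | ∅ reaches {P,Q,T}.
G ∉ reach(M|∅) ⇒ M ⊥ G | ∅.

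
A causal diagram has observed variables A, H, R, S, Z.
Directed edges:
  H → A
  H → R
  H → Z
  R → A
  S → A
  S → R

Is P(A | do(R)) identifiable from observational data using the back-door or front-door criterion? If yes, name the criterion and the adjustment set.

P(A|do(R)): backdoor, adjust for {H, S}.

desc(R)\{R}={A}; candidates ⊆ {H,S,Z}.
size 0: {}; under {} R still reaches {A,H,S,Z} ∋ A.
size 1: {H}, {S}, {Z}; under {H} R still reaches {A,S} ∋ A.
{H,S}: R⊥A given {H,S} in G with R→· removed — back-door holds.
P(A|do(R)) = Σ_{H,S} P(A|R,H,S)·P(H,S).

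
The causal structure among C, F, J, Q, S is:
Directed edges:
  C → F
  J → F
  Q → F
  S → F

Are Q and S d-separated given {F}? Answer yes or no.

Bayes-Ball from Q | {F} reaches {C,J,S}.
S ∈ reach(Q|{F}) ⇒ Q ⊥̸ S | {F}.

No — Q and S are d-connected given {F}.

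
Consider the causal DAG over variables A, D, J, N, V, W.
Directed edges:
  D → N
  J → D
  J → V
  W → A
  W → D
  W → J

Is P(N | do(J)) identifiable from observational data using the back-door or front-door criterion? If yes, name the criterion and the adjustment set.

P(N|do(J)): backdoor, adjust for {W}.

desc(J)\{J}={D,N,V}; candidates ⊆ {A,W}.
size 0: {}; under {} J still reaches {A,D,N,W} ∋ N.
{W}: J⊥N given {W} in G with J→· removed — back-door holds.
P(N|do(J)) = Σ_{W} P(N|J,W)·P(W).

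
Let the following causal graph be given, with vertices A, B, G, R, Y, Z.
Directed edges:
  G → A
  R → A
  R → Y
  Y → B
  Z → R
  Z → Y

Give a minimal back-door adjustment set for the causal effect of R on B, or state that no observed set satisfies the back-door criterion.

R→B: minimal back-door set {Z}.

desc(R)\{R}={A,B,Y}; candidates ⊆ {G,Z}.
size 0: {}; under {} R still reaches {B,Y,Z} ∋ B.
{Z}: R⊥B given {Z} in G with R→· removed — back-door holds.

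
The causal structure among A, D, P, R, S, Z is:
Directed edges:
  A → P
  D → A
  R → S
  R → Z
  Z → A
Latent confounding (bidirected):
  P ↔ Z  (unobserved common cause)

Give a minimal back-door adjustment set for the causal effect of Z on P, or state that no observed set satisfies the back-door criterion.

desc(Z)\{Z}={A,P}; candidates ⊆ {D,R,S}.
Z↔P: latent back-door arc(s) into Z.
size 0: {}; under {} Z still reaches {P,R,S} ∋ P.
size 1: {D}, {R}, {S}; under {D} Z still reaches {P,R,S} ∋ P.
size 2: {D,R}, {D,S}, {R,S}; under {D,R} Z still reaches {P} ∋ P.
Z↔P cannot be blocked by any observed set — no back-door set.

Z→P: no observed back-door set.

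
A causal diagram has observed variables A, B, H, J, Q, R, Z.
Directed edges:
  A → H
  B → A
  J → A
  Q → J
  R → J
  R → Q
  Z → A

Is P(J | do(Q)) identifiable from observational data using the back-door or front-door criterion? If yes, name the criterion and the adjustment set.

desc(Q)\{Q}={A,H,J}; candidates ⊆ {B,R,Z}.
size 0: {}; under {} Q still reaches {A,H,J,R} ∋ J.
{R}: Q⊥J given {R} in G with Q→· removed — back-door holds.
P(J|do(Q)) = Σ_{R} P(J|Q,R)·P(R).

P(J|do(Q)): backdoor, adjust for {R}.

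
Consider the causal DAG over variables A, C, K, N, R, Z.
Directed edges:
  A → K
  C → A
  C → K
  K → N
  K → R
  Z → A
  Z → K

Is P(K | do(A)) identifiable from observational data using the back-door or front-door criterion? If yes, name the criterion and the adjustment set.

desc(A)\{A}={K,N,R}; candidates ⊆ {C,Z}.
size 0: {}; under {} A still reaches {C,K,N,R,Z} ∋ K.
size 1: {C}, {Z}; under {C} A still reaches {K,N,R,Z} ∋ K.
{C,Z}: A⊥K given {C,Z} in G with A→· removed — back-door holds.
P(K|do(A)) = Σ_{C,Z} P(K|A,C,Z)·P(C,Z).

P(K|do(A)): backdoor, adjust for {C, Z}.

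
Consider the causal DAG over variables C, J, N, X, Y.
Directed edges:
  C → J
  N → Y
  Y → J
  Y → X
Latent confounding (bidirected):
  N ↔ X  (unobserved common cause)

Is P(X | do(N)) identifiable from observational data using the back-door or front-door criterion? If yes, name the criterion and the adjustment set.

desc(N)\{N}={J,X,Y}; candidates ⊆ {C}.
N↔X: latent back-door arc(s) into N.
size 0: {}; under {} N still reaches {X} ∋ X.
size 1: {C}; under {C} N still reaches {X} ∋ X.
N↔X cannot be blocked by any observed set — no back-door set.
{Y}: (i) intercepts every directed N→X path; (ii) no back-door N→{Y}; (iii) {N} blocks every back-door {Y}→X. Front-door holds.
P(X|do(N)) = Σ_{Y} P(Y|N) Σ_{N'} P(X|Y,N')P(N').

P(X|do(N)): frontdoor, adjust for {Y}.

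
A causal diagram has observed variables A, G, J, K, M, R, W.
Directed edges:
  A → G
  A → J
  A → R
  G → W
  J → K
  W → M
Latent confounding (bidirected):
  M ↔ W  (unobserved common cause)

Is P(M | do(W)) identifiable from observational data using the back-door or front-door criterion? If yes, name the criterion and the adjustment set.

desc(W)\{W}={M}; candidates ⊆ {A,G,J,K,R}.
W↔M: latent back-door arc(s) into W.
size 0: {}; under {} W still reaches {A,G,J,K,M,R} ∋ M.
size 1: {A}, {G}, {J} …(+2); under {A} W still reaches {G,M} ∋ M.
size 2: {A,G}, {A,J}, {A,K} …(+7); under {A,G} W still reaches {M} ∋ M.
W↔M cannot be blocked by any observed set — no back-door set.
No mediator lies on a directed W→…→M path.
Neither criterion identifies P(M|do(W)) in this graph.

P(M|do(W)): not identifiable (no BD/FD set).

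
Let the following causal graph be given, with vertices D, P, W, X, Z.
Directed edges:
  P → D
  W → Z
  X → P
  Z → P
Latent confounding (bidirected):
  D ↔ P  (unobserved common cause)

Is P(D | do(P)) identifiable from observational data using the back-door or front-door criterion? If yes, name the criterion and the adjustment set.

desc(P)\{P}={D}; candidates ⊆ {W,X,Z}.
P↔D: latent back-door arc(s) into P.
size 0: {}; under {} P still reaches {D,W,X,Z} ∋ D.
size 1: {W}, {X}, {Z}; under {W} P still reaches {D,X,Z} ∋ D.
size 2: {W,X}, {W,Z}, {X,Z}; under {W,X} P still reaches {D,Z} ∋ D.
P↔D cannot be blocked by any observed set — no back-door set.
No mediator lies on a directed P→…→D path.
Neither criterion identifies P(D|do(P)) in this graph.

P(D|do(P)): not identifiable (no BD/FD set).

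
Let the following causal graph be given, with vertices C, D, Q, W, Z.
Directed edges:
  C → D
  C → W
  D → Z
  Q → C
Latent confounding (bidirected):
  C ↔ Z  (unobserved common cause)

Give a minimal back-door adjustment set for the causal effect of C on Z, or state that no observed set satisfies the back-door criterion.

C→Z: no observed back-door set.

desc(C)\{C}={D,W,Z}; candidates ⊆ {Q}.
C↔Z: latent back-door arc(s) into C.
size 0: {}; under {} C still reaches {Q,Z} ∋ Z.
size 1: {Q}; under {Q} C still reaches {Z} ∋ Z.
C↔Z cannot be blocked by any observed set — no back-door set.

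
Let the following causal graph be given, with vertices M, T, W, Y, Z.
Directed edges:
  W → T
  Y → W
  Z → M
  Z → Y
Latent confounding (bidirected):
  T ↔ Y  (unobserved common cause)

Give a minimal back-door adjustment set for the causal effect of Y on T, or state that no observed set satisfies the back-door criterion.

Y→T: no observed back-door set.

desc(Y)\{Y}={T,W}; candidates ⊆ {M,Z}.
Y↔T: latent back-door arc(s) into Y.
size 0: {}; under {} Y still reaches {M,T,Z} ∋ T.
size 1: {M}, {Z}; under {M} Y still reaches {T,Z} ∋ T.
size 2: {M,Z}; under {M,Z} Y still reaches {T} ∋ T.
Y↔T cannot be blocked by any observed set — no back-door set.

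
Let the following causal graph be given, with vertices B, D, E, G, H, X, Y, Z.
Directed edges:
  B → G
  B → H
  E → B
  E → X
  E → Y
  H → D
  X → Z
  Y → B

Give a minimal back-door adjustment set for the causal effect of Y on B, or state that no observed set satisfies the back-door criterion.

Y→B: minimal back-door set {E}.

desc(Y)\{Y}={B,D,G,H}; candidates ⊆ {E,X,Z}.
size 0: {}; under {} Y still reaches {B,D,E,G,H,X,Z} ∋ B.
{E}: Y⊥B given {E} in G with Y→· removed — back-door holds.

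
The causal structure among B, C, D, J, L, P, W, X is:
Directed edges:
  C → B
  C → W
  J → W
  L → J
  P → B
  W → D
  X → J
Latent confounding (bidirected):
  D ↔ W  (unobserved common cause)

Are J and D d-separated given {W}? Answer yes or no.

Bayes-Ball from J | {W} reaches {B,C,D,L,X}.
D ∈ reach(J|{W}) ⇒ J ⊥̸ D | {W}.

No — J and D are d-connected given {W}.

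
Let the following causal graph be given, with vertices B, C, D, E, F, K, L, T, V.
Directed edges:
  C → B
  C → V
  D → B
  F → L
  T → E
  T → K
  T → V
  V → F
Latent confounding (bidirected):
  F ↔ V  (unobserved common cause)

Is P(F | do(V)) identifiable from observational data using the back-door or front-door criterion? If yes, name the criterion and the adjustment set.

desc(V)\{V}={F,L}; candidates ⊆ {B,C,D,E,K,T}.
V↔F: latent back-door arc(s) into V.
size 0: {}; under {} V still reaches {B,C,E,F,K,L,T} ∋ F.
size 1: {B}, {C}, {D} …(+3); under {B} V still reaches {C,D,E,F,K,L,T} ∋ F.
size 2: {B,C}, {B,D}, {B,E} …(+12); under {B,C} V still reaches {E,F,K,L,T} ∋ F.
V↔F cannot be blocked by any observed set — no back-door set.
No mediator lies on a directed V→…→F path.
Neither criterion identifies P(F|do(V)) in this graph.

P(F|do(V)): not identifiable (no BD/FD set).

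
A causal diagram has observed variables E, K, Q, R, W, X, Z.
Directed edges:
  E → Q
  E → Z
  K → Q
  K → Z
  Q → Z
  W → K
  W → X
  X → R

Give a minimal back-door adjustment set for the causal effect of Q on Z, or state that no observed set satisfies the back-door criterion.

desc(Q)\{Q}={Z}; candidates ⊆ {E,K,R,W,X}.
size 0: {}; under {} Q still reaches {E,K,R,W,X,Z} ∋ Z.
size 1: {E}, {K}, {R} …(+2); under {E} Q still reaches {K,R,W,X,Z} ∋ Z.
{E,K}: Q⊥Z given {E,K} in G with Q→· removed — back-door holds.

Q→Z: minimal back-door set {E, K}.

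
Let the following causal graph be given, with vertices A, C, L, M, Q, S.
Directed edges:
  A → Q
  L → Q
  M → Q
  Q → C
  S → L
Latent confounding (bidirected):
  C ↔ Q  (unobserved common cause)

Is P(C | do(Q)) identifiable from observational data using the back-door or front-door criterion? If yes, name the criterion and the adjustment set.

P(C|do(Q)): not identifiable (no BD/FD set).

desc(Q)\{Q}={C}; candidates ⊆ {A,L,M,S}.
Q↔C: latent back-door arc(s) into Q.
size 0: {}; under {} Q still reaches {A,C,L,M,S} ∋ C.
size 1: {A}, {L}, {M} …(+1); under {A} Q still reaches {C,L,M,S} ∋ C.
size 2: {A,L}, {A,M}, {A,S} …(+3); under {A,L} Q still reaches {C,M} ∋ C.
Q↔C cannot be blocked by any observed set — no back-door set.
No mediator lies on a directed Q→…→C path.
Neither criterion identifies P(C|do(Q)) in this graph.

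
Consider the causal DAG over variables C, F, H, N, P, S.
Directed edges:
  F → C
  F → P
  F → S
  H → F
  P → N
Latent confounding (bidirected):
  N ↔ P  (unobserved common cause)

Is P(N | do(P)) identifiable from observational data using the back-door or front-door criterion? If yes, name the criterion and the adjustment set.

desc(P)\{P}={N}; candidates ⊆ {C,F,H,S}.
P↔N: latent back-door arc(s) into P.
size 0: {}; under {} P still reaches {C,F,H,N,S} ∋ N.
size 1: {C}, {F}, {H} …(+1); under {C} P still reaches {F,H,N,S} ∋ N.
size 2: {C,F}, {C,H}, {C,S} …(+3); under {C,F} P still reaches {N} ∋ N.
P↔N cannot be blocked by any observed set — no back-door set.
No mediator lies on a directed P→…→N path.
Neither criterion identifies P(N|do(P)) in this graph.

P(N|do(P)): not identifiable (no BD/FD set).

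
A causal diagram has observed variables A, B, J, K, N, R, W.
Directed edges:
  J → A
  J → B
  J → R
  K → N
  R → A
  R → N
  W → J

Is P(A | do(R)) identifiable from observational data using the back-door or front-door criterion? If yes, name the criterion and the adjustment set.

P(A|do(R)): backdoor, adjust for {J}.

desc(R)\{R}={A,N}; candidates ⊆ {B,J,K,W}.
size 0: {}; under {} R still reaches {A,B,J,W} ∋ A.
{J}: R⊥A given {J} in G with R→· removed — back-door holds.
P(A|do(R)) = Σ_{J} P(A|R,J)·P(J).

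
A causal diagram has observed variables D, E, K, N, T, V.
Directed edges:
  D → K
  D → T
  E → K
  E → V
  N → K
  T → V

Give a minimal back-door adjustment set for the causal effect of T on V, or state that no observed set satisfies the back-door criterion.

T→V: minimal back-door set ∅.

desc(T)\{T}={V}; candidates ⊆ {D,E,K,N}.
∅: T⊥V given ∅ in G with T→· removed — back-door holds.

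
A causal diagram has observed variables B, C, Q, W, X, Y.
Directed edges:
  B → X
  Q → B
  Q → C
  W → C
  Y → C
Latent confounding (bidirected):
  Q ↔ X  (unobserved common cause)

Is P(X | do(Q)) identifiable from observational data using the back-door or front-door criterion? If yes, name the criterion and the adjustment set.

P(X|do(Q)): frontdoor, adjust for {B}.

desc(Q)\{Q}={B,C,X}; candidates ⊆ {W,Y}.
Q↔X: latent back-door arc(s) into Q.
size 0: {}; under {} Q still reaches {X} ∋ X.
size 1: {W}, {Y}; under {W} Q still reaches {X} ∋ X.
size 2: {W,Y}; under {W,Y} Q still reaches {X} ∋ X.
Q↔X cannot be blocked by any observed set — no back-door set.
{B}: (i) intercepts every directed Q→X path; (ii) no back-door Q→{B}; (iii) {Q} blocks every back-door {B}→X. Front-door holds.
P(X|do(Q)) = Σ_{B} P(B|Q) Σ_{Q'} P(X|B,Q')P(Q').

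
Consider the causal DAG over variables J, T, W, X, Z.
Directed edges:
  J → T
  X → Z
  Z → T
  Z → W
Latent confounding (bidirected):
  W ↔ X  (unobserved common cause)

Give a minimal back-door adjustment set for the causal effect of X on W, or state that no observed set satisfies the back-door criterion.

X→W: no observed back-door set.

desc(X)\{X}={T,W,Z}; candidates ⊆ {J}.
X↔W: latent back-door arc(s) into X.
size 0: {}; under {} X still reaches {W} ∋ W.
size 1: {J}; under {J} X still reaches {W} ∋ W.
X↔W cannot be blocked by any observed set — no back-door set.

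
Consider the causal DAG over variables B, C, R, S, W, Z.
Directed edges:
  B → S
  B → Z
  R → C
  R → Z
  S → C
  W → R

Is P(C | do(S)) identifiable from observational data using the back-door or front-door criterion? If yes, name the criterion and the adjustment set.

P(C|do(S)): backdoor, adjust for ∅.

desc(S)\{S}={C}; candidates ⊆ {B,R,W,Z}.
∅: S⊥C given ∅ in G with S→· removed — back-door holds.
P(C|do(S)) = P(C|S) — no adjustment needed.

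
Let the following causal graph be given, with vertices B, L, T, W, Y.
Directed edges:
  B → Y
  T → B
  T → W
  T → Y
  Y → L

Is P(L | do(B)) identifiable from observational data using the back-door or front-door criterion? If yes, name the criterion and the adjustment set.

desc(B)\{B}={L,Y}; candidates ⊆ {T,W}.
size 0: {}; under {} B still reaches {L,T,W,Y} ∋ L.
{T}: B⊥L given {T} in G with B→· removed — back-door holds.
P(L|do(B)) = Σ_{T} P(L|B,T)·P(T).

P(L|do(B)): backdoor, adjust for {T}.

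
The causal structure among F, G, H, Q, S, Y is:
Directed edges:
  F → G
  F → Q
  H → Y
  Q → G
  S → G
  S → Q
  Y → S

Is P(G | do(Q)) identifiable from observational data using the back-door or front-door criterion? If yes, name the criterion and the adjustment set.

P(G|do(Q)): backdoor, adjust for {F, S}.

desc(Q)\{Q}={G}; candidates ⊆ {F,H,S,Y}.
size 0: {}; under {} Q still reaches {F,G,H,S,Y} ∋ G.
size 1: {F}, {H}, {S} …(+1); under {F} Q still reaches {G,H,S,Y} ∋ G.
{F,S}: Q⊥G given {F,S} in G with Q→· removed — back-door holds.
P(G|do(Q)) = Σ_{F,S} P(G|Q,F,S)·P(F,S).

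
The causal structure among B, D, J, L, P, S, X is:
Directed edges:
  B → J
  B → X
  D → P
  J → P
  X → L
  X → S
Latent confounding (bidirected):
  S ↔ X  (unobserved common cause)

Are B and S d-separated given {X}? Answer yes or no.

No — B and S are d-connected given {X}.

Bayes-Ball from B | {X} reaches {J,P,S}.
S ∈ reach(B|{X}) ⇒ B ⊥̸ S | {X}.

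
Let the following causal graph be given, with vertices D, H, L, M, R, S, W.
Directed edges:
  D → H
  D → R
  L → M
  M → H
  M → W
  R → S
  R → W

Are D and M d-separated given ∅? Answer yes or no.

Yes — D ⊥ M | ∅.

Bayes-Ball from D | ∅ reaches {H,R,S,W}.
M ∉ reach(D|∅) ⇒ D ⊥ M | ∅.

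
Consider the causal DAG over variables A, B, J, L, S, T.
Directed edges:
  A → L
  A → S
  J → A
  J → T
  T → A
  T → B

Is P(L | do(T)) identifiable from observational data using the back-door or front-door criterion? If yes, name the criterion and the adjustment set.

P(L|do(T)): backdoor, adjust for {J}.

desc(T)\{T}={A,B,L,S}; candidates ⊆ {J}.
size 0: {}; under {} T still reaches {A,J,L,S} ∋ L.
{J}: T⊥L given {J} in G with T→· removed — back-door holds.
P(L|do(T)) = Σ_{J} P(L|T,J)·P(J).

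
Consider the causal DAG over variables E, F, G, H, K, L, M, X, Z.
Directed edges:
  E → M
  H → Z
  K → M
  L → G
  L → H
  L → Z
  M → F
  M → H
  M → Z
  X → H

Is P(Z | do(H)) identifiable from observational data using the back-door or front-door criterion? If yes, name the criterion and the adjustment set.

desc(H)\{H}={Z}; candidates ⊆ {E,F,G,K,L,M,X}.
size 0: {}; under {} H still reaches {E,F,G,K,L,M,X,Z} ∋ Z.
size 1: {E}, {F}, {G} …(+4); under {E} H still reaches {F,G,K,L,M,X,Z} ∋ Z.
{L,M}: H⊥Z given {L,M} in G with H→· removed — back-door holds.
P(Z|do(H)) = Σ_{L,M} P(Z|H,L,M)·P(L,M).

P(Z|do(H)): backdoor, adjust for {L, M}.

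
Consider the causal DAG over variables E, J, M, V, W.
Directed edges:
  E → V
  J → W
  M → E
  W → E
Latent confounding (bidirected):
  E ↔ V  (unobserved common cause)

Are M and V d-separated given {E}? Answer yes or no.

Bayes-Ball from M | {E} reaches {J,V,W}.
V ∈ reach(M|{E}) ⇒ M ⊥̸ V | {E}.

No — M and V are d-connected given {E}.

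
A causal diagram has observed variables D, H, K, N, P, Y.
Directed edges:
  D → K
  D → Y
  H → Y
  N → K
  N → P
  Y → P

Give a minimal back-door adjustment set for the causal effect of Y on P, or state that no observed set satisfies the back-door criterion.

Y→P: minimal back-door set ∅.

desc(Y)\{Y}={P}; candidates ⊆ {D,H,K,N}.
∅: Y⊥P given ∅ in G with Y→· removed — back-door holds.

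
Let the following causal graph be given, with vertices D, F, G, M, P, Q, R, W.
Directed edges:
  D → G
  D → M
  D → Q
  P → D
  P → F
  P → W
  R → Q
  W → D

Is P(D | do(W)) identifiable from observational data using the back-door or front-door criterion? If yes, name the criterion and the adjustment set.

desc(W)\{W}={D,G,M,Q}; candidates ⊆ {F,P,R}.
size 0: {}; under {} W still reaches {D,F,G,M,P,Q} ∋ D.
{P}: W⊥D given {P} in G with W→· removed — back-door holds.
P(D|do(W)) = Σ_{P} P(D|W,P)·P(P).

P(D|do(W)): backdoor, adjust for {P}.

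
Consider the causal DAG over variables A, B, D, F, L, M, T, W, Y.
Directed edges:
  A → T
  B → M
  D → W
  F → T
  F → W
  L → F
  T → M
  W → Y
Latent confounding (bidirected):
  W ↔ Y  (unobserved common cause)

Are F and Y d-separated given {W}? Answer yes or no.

No — F and Y are d-connected given {W}.

Bayes-Ball from F | {W} reaches {D,L,M,T,Y}.
Y ∈ reach(F|{W}) ⇒ F ⊥̸ Y | {W}.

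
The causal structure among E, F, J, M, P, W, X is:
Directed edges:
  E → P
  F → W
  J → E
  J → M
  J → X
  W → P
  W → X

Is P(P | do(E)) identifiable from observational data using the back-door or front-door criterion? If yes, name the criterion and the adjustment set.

P(P|do(E)): backdoor, adjust for ∅.

desc(E)\{E}={P}; candidates ⊆ {F,J,M,W,X}.
∅: E⊥P given ∅ in G with E→· removed — back-door holds.
P(P|do(E)) = P(P|E) — no adjustment needed.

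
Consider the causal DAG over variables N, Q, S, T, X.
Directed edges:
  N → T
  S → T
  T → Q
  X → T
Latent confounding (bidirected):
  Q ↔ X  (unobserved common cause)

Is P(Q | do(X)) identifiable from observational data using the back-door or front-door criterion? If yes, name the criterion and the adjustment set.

desc(X)\{X}={Q,T}; candidates ⊆ {N,S}.
X↔Q: latent back-door arc(s) into X.
size 0: {}; under {} X still reaches {Q} ∋ Q.
size 1: {N}, {S}; under {N} X still reaches {Q} ∋ Q.
size 2: {N,S}; under {N,S} X still reaches {Q} ∋ Q.
X↔Q cannot be blocked by any observed set — no back-door set.
{T}: (i) intercepts every directed X→Q path; (ii) no back-door X→{T}; (iii) {X} blocks every back-door {T}→Q. Front-door holds.
P(Q|do(X)) = Σ_{T} P(T|X) Σ_{X'} P(Q|T,X')P(X').

P(Q|do(X)): frontdoor, adjust for {T}.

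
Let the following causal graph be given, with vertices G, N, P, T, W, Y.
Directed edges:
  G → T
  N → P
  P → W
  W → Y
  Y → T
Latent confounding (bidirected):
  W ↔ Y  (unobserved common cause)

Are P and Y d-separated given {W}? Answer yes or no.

No — P and Y are d-connected given {W}.

Bayes-Ball from P | {W} reaches {N,T,Y}.
Y ∈ reach(P|{W}) ⇒ P ⊥̸ Y | {W}.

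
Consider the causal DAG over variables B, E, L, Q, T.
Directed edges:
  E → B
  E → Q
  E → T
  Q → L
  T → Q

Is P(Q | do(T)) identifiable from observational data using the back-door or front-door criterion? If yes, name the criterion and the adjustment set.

desc(T)\{T}={L,Q}; candidates ⊆ {B,E}.
size 0: {}; under {} T still reaches {B,E,L,Q} ∋ Q.
{E}: T⊥Q given {E} in G with T→· removed — back-door holds.
P(Q|do(T)) = Σ_{E} P(Q|T,E)·P(E).

P(Q|do(T)): backdoor, adjust for {E}.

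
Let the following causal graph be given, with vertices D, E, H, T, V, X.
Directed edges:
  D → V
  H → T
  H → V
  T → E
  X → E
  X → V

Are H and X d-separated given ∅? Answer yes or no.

Bayes-Ball from H | ∅ reaches {E,T,V}.
X ∉ reach(H|∅) ⇒ H ⊥ X | ∅.

Yes — H ⊥ X | ∅.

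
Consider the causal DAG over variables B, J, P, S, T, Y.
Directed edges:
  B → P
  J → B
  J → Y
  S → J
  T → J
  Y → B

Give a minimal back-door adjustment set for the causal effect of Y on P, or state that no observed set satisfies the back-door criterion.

desc(Y)\{Y}={B,P}; candidates ⊆ {J,S,T}.
size 0: {}; under {} Y still reaches {B,J,P,S,T} ∋ P.
{J}: Y⊥P given {J} in G with Y→· removed — back-door holds.

Y→P: minimal back-door set {J}.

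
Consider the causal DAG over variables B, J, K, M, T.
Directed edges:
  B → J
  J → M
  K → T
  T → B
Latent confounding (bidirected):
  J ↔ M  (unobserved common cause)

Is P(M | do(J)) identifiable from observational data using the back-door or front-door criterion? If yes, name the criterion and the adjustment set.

P(M|do(J)): not identifiable (no BD/FD set).

desc(J)\{J}={M}; candidates ⊆ {B,K,T}.
J↔M: latent back-door arc(s) into J.
size 0: {}; under {} J still reaches {B,K,M,T} ∋ M.
size 1: {B}, {K}, {T}; under {B} J still reaches {M} ∋ M.
size 2: {B,K}, {B,T}, {K,T}; under {B,K} J still reaches {M} ∋ M.
J↔M cannot be blocked by any observed set — no back-door set.
No mediator lies on a directed J→…→M path.
Neither criterion identifies P(M|do(J)) in this graph.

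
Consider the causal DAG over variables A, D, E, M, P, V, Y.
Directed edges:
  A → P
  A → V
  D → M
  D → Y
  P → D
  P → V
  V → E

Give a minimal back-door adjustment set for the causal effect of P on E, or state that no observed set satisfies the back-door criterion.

desc(P)\{P}={D,E,M,V,Y}; candidates ⊆ {A}.
size 0: {}; under {} P still reaches {A,E,V} ∋ E.
{A}: P⊥E given {A} in G with P→· removed — back-door holds.

P→E: minimal back-door set {A}.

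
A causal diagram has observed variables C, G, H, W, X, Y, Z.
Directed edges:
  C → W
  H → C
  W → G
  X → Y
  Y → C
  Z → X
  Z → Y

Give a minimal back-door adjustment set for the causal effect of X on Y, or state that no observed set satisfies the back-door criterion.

desc(X)\{X}={C,G,W,Y}; candidates ⊆ {H,Z}.
size 0: {}; under {} X still reaches {C,G,W,Y,Z} ∋ Y.
{Z}: X⊥Y given {Z} in G with X→· removed — back-door holds.

X→Y: minimal back-door set {Z}.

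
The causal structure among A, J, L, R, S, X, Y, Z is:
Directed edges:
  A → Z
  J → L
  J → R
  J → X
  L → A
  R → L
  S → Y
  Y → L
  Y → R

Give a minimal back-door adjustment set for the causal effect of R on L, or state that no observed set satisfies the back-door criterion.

R→L: minimal back-door set {J, Y}.

desc(R)\{R}={A,L,Z}; candidates ⊆ {J,S,X,Y}.
size 0: {}; under {} R still reaches {A,J,L,S,X,Y,Z} ∋ L.
size 1: {J}, {S}, {X} …(+1); under {J} R still reaches {A,L,S,Y,Z} ∋ L.
{J,Y}: R⊥L given {J,Y} in G with R→· removed — back-door holds.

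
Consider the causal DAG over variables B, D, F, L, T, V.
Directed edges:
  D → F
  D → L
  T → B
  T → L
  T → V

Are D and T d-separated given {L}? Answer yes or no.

Bayes-Ball from D | {L} reaches {B,F,T,V}.
T ∈ reach(D|{L}) ⇒ D ⊥̸ T | {L}.

No — D and T are d-connected given {L}.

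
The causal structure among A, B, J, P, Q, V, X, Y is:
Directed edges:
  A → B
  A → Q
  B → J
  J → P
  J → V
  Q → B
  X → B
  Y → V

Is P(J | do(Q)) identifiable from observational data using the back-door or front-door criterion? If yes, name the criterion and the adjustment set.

P(J|do(Q)): backdoor, adjust for {A}.

desc(Q)\{Q}={B,J,P,V}; candidates ⊆ {A,X,Y}.
size 0: {}; under {} Q still reaches {A,B,J,P,V} ∋ J.
{A}: Q⊥J given {A} in G with Q→· removed — back-door holds.
P(J|do(Q)) = Σ_{A} P(J|Q,A)·P(A).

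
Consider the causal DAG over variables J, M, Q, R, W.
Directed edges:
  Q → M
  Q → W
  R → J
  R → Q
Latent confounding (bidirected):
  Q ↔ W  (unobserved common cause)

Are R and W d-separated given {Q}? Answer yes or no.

Bayes-Ball from R | {Q} reaches {J,W}.
W ∈ reach(R|{Q}) ⇒ R ⊥̸ W | {Q}.

No — R and W are d-connected given {Q}.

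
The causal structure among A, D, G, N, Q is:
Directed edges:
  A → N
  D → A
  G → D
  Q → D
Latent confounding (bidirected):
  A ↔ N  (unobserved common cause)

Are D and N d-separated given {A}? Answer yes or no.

No — D and N are d-connected given {A}.

Bayes-Ball from D | {A} reaches {G,N,Q}.
N ∈ reach(D|{A}) ⇒ D ⊥̸ N | {A}.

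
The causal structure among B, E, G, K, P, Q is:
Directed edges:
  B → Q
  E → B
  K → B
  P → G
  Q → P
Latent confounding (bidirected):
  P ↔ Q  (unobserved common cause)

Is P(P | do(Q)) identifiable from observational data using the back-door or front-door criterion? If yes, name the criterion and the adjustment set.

desc(Q)\{Q}={G,P}; candidates ⊆ {B,E,K}.
Q↔P: latent back-door arc(s) into Q.
size 0: {}; under {} Q still reaches {B,E,G,K,P} ∋ P.
size 1: {B}, {E}, {K}; under {B} Q still reaches {G,P} ∋ P.
size 2: {B,E}, {B,K}, {E,K}; under {B,E} Q still reaches {G,P} ∋ P.
Q↔P cannot be blocked by any observed set — no back-door set.
No mediator lies on a directed Q→…→P path.
Neither criterion identifies P(P|do(Q)) in this graph.

P(P|do(Q)): not identifiable (no BD/FD set).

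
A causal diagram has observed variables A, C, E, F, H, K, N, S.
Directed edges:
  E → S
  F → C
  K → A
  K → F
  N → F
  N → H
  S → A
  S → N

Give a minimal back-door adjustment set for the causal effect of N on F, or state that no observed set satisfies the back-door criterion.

N→F: minimal back-door set ∅.

desc(N)\{N}={C,F,H}; candidates ⊆ {A,E,K,S}.
∅: N⊥F given ∅ in G with N→· removed — back-door holds.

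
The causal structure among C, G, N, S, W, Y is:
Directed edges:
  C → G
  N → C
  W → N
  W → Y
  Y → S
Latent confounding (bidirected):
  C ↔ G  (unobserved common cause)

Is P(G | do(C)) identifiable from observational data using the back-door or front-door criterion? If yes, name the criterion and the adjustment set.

desc(C)\{C}={G}; candidates ⊆ {N,S,W,Y}.
C↔G: latent back-door arc(s) into C.
size 0: {}; under {} C still reaches {G,N,S,W,Y} ∋ G.
size 1: {N}, {S}, {W} …(+1); under {N} C still reaches {G} ∋ G.
size 2: {N,S}, {N,W}, {N,Y} …(+3); under {N,S} C still reaches {G} ∋ G.
C↔G cannot be blocked by any observed set — no back-door set.
No mediator lies on a directed C→…→G path.
Neither criterion identifies P(G|do(C)) in this graph.

P(G|do(C)): not identifiable (no BD/FD set).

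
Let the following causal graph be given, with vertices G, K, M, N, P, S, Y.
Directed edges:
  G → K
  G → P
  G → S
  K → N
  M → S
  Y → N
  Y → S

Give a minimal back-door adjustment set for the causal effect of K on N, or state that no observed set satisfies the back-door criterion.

desc(K)\{K}={N}; candidates ⊆ {G,M,P,S,Y}.
∅: K⊥N given ∅ in G with K→· removed — back-door holds.

K→N: minimal back-door set ∅.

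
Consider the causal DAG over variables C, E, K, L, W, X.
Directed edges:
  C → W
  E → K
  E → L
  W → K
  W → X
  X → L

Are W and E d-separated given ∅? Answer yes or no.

Bayes-Ball from W | ∅ reaches {C,K,L,X}.
E ∉ reach(W|∅) ⇒ W ⊥ E | ∅.

Yes — W ⊥ E | ∅.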